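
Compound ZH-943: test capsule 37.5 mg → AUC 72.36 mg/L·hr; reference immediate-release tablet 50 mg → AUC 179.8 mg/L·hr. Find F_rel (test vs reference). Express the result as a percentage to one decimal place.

F_rel = (AUC_test/D_test) / (AUC_ref/D_ref)
      = (72.36/37.5) / (179.8/50)
      = 1.9296 / 3.596 = 0.5366 = 53.66%

F_rel = 53.7%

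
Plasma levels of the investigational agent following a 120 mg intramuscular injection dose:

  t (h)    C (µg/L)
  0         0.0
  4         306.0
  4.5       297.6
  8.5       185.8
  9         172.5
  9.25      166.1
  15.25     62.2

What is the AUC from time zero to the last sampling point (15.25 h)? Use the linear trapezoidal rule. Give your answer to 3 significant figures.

AUC = 2550 µg/L·h

Trapezoidal AUC_0→15.25:
  [0→4]: (0.0+306.0)/2 × 4 = 612.0
  [4→4.5]: (306.0+297.6)/2 × 0.5 = 150.9
  [4.5→8.5]: (297.6+185.8)/2 × 4 = 966.8
  [8.5→9]: (185.8+172.5)/2 × 0.5 = 89.575
  [9→9.25]: (172.5+166.1)/2 × 0.25 = 42.325
  [9.25→15.25]: (166.1+62.2)/2 × 6 = 684.9
  Sum = 2546.5 µg/L·h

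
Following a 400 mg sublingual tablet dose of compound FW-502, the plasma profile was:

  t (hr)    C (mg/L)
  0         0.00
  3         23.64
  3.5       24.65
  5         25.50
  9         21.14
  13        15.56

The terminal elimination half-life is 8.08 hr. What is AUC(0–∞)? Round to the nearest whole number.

AUC = 433 mg/L·hr

Trapezoidal AUC_0→13:
  [0→3]: (0.00+23.64)/2 × 3 = 35.46
  [3→3.5]: (23.64+24.65)/2 × 0.5 = 12.0725
  [3.5→5]: (24.65+25.50)/2 × 1.5 = 37.6125
  [5→9]: (25.50+21.14)/2 × 4 = 93.28
  [9→13]: (21.14+15.56)/2 × 4 = 73.4
  Sum = 251.825 mg/L·hr
k_e = ln2 / t½ = 0.693147 / 8.08 = 0.0858 hr^-1
Extrapolated tail: C_last / k_e = 15.56 / 0.0858 = 181.352
AUC_0→∞ = 251.825 + 181.352 = 433.177 mg/L·hr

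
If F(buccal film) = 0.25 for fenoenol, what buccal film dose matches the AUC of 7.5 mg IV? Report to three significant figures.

D_buccal = 30.0 mg

For equal systemic exposure: F × D_ev = D_iv
D_ev = D_iv / F = 7.5 / 0.25 = 30 mg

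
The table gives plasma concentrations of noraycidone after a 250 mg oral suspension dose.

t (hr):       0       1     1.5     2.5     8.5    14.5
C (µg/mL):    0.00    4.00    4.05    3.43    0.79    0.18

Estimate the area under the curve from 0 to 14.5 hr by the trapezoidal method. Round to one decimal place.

Trapezoidal AUC_0→14.5:
  [0→1]: (0.00+4.00)/2 × 1 = 2.0
  [1→1.5]: (4.00+4.05)/2 × 0.5 = 2.0125
  [1.5→2.5]: (4.05+3.43)/2 × 1 = 3.74
  [2.5→8.5]: (3.43+0.79)/2 × 6 = 12.66
  [8.5→14.5]: (0.79+0.18)/2 × 6 = 2.91
  Sum = 23.3225 µg/mL·hr

AUC = 23.3 µg/mL·hr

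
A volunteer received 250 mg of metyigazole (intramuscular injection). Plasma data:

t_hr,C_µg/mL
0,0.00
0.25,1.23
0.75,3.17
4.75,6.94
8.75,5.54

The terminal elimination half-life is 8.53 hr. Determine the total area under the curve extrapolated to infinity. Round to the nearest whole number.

Trapezoidal AUC_0→8.75:
  [0→0.25]: (0.00+1.23)/2 × 0.25 = 0.15375
  [0.25→0.75]: (1.23+3.17)/2 × 0.5 = 1.1
  [0.75→4.75]: (3.17+6.94)/2 × 4 = 20.22
  [4.75→8.75]: (6.94+5.54)/2 × 4 = 24.96
  Sum = 46.43375 µg/mL·hr
k_e = ln2 / t½ = 0.693147 / 8.53 = 0.0813 hr^-1
Extrapolated tail: C_last / k_e = 5.54 / 0.0813 = 68.143
AUC_0→∞ = 46.43375 + 68.143 = 114.57675 µg/mL·hr

AUC = 115 µg/mL·hr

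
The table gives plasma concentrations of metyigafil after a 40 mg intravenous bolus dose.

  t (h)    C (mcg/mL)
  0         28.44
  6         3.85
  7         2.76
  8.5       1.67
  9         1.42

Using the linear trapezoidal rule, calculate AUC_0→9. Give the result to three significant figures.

Trapezoidal AUC_0→9:
  [0→6]: (28.44+3.85)/2 × 6 = 96.87
  [6→7]: (3.85+2.76)/2 × 1 = 3.305
  [7→8.5]: (2.76+1.67)/2 × 1.5 = 3.3225
  [8.5→9]: (1.67+1.42)/2 × 0.5 = 0.7725
  Sum = 104.27 mcg/mL·h

AUC = 104 mcg/mL·h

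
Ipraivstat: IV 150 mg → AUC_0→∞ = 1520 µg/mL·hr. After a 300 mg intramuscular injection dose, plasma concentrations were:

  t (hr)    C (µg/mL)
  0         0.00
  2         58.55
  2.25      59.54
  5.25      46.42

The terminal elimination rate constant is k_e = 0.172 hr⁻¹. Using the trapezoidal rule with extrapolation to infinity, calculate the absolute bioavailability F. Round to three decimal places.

F = 0.165

Trapezoidal AUC_0→5.25 (intramuscular injection):
  [0→2]: (0.00+58.55)/2 × 2 = 58.55
  [2→2.25]: (58.55+59.54)/2 × 0.25 = 14.76125
  [2.25→5.25]: (59.54+46.42)/2 × 3 = 158.94
  Sum = 232.25125 µg/mL·hr
Tail: C_last/k_e = 46.42/0.172 = 269.884
AUC_0→∞ (intramuscular injection) = 232.25125 + 269.884 = 502.13525 µg/mL·hr
F = (AUC_ev/D_ev)/(AUC_iv/D_iv) = (502.13525/300)/(1520/150) = 1.67378/10.1333 = 0.1652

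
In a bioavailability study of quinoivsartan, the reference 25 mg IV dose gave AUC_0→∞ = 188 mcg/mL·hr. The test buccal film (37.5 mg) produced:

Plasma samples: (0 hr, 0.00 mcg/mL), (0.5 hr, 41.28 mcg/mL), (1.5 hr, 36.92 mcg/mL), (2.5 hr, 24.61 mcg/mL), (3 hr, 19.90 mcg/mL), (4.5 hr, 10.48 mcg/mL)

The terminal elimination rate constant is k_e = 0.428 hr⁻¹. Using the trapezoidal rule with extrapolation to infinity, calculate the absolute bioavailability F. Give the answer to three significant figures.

Trapezoidal AUC_0→4.5 (buccal film):
  [0→0.5]: (0.00+41.28)/2 × 0.5 = 10.32
  [0.5→1.5]: (41.28+36.92)/2 × 1 = 39.1
  [1.5→2.5]: (36.92+24.61)/2 × 1 = 30.765
  [2.5→3]: (24.61+19.90)/2 × 0.5 = 11.1275
  [3→4.5]: (19.90+10.48)/2 × 1.5 = 22.785
  Sum = 114.0975 mcg/mL·hr
Tail: C_last/k_e = 10.48/0.428 = 24.486
AUC_0→∞ (buccal film) = 114.0975 + 24.486 = 138.5835 mcg/mL·hr
F = (AUC_ev/D_ev)/(AUC_iv/D_iv) = (138.5835/37.5)/(188/25) = 3.69556/7.52 = 0.4914

F = 0.491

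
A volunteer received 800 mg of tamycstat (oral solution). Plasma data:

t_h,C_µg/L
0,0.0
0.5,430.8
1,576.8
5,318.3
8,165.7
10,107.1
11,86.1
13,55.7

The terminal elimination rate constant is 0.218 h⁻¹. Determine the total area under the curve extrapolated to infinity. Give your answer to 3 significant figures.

AUC = 3640 µg/L·h

Trapezoidal AUC_0→13:
  [0→0.5]: (0.0+430.8)/2 × 0.5 = 107.7
  [0.5→1]: (430.8+576.8)/2 × 0.5 = 251.9
  [1→5]: (576.8+318.3)/2 × 4 = 1790.2
  [5→8]: (318.3+165.7)/2 × 3 = 726.0
  [8→10]: (165.7+107.1)/2 × 2 = 272.8
  [10→11]: (107.1+86.1)/2 × 1 = 96.6
  [11→13]: (86.1+55.7)/2 × 2 = 141.8
  Sum = 3387.0 µg/L·h
Extrapolated tail: C_last / k_e = 55.7 / 0.218 = 255.505
AUC_0→∞ = 3387.0 + 255.505 = 3642.505 µg/L·h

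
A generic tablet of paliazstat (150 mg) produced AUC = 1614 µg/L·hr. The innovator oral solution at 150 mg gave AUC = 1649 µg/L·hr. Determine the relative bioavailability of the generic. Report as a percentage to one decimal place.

F_rel = (AUC_test/D_test) / (AUC_ref/D_ref)
      = (1614/150) / (1649/150)
      = 10.76 / 10.9933 = 0.9788 = 97.88%

F_rel = 97.9%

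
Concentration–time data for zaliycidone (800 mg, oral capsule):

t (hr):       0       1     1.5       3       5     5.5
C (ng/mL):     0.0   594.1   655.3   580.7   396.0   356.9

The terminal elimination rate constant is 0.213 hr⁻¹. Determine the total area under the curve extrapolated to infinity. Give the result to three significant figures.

AUC = 4380 ng/mL·hr

Trapezoidal AUC_0→5.5:
  [0→1]: (0.0+594.1)/2 × 1 = 297.05
  [1→1.5]: (594.1+655.3)/2 × 0.5 = 312.35
  [1.5→3]: (655.3+580.7)/2 × 1.5 = 927.0
  [3→5]: (580.7+396.0)/2 × 2 = 976.7
  [5→5.5]: (396.0+356.9)/2 × 0.5 = 188.225
  Sum = 2701.325 ng/mL·hr
Extrapolated tail: C_last / k_e = 356.9 / 0.213 = 1675.587
AUC_0→∞ = 2701.325 + 1675.587 = 4376.912 ng/mL·hr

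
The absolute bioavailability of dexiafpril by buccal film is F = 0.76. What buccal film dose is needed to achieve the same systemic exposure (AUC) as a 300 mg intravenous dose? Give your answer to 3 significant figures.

D_buccal = 395 mg

For equal systemic exposure: F × D_ev = D_iv
D_ev = D_iv / F = 300 / 0.76 = 394.737 mg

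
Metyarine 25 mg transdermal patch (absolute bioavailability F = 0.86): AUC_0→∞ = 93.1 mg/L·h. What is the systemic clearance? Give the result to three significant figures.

CL = 0.231 L/h

CL = F × Dose / AUC_0→∞
   = 0.86 × 25 / 93.1 = 0.230934 L/h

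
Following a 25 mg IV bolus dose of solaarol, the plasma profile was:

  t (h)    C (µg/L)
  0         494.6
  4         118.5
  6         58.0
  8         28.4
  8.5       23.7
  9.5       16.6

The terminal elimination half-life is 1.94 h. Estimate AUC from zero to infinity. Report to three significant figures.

Trapezoidal AUC_0→9.5:
  [0→4]: (494.6+118.5)/2 × 4 = 1226.2
  [4→6]: (118.5+58.0)/2 × 2 = 176.5
  [6→8]: (58.0+28.4)/2 × 2 = 86.4
  [8→8.5]: (28.4+23.7)/2 × 0.5 = 13.025
  [8.5→9.5]: (23.7+16.6)/2 × 1 = 20.15
  Sum = 1522.275 µg/L·h
k_e = ln2 / t½ = 0.693147 / 1.94 = 0.3573 h^-1
Extrapolated tail: C_last / k_e = 16.6 / 0.3573 = 46.460
AUC_0→∞ = 1522.275 + 46.460 = 1568.735 µg/L·h

AUC = 1570 µg/L·h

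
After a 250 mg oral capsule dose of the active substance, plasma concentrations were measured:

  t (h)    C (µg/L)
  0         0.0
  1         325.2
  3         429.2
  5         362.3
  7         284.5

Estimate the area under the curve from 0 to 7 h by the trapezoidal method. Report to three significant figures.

AUC = 2360 µg/L·h

Trapezoidal AUC_0→7:
  [0→1]: (0.0+325.2)/2 × 1 = 162.6
  [1→3]: (325.2+429.2)/2 × 2 = 754.4
  [3→5]: (429.2+362.3)/2 × 2 = 791.5
  [5→7]: (362.3+284.5)/2 × 2 = 646.8
  Sum = 2355.3 µg/L·h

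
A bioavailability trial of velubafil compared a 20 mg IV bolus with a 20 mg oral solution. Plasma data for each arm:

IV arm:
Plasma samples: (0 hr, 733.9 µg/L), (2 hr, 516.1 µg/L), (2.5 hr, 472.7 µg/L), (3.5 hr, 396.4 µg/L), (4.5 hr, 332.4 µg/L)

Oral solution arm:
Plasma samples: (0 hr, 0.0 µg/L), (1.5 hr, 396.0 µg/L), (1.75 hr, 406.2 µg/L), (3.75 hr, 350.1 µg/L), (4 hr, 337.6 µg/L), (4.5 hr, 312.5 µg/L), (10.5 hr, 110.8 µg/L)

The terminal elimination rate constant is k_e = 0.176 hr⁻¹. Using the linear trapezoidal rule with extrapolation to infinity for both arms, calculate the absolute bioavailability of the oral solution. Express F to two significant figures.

Trapezoidal AUC_0→4.5 (IV):
  [0→2]: (733.9+516.1)/2 × 2 = 1250.0
  [2→2.5]: (516.1+472.7)/2 × 0.5 = 247.2
  [2.5→3.5]: (472.7+396.4)/2 × 1 = 434.55
  [3.5→4.5]: (396.4+332.4)/2 × 1 = 364.4
  Sum = 2296.15 µg/L·hr
IV tail: 332.4/0.176 = 1888.636; AUC_iv,0→∞ = 2296.15 + 1888.636 = 4184.786 µg/L·hr
Trapezoidal AUC_0→10.5 (oral solution):
  [0→1.5]: (0.0+396.0)/2 × 1.5 = 297.0
  [1.5→1.75]: (396.0+406.2)/2 × 0.25 = 100.275
  [1.75→3.75]: (406.2+350.1)/2 × 2 = 756.3
  [3.75→4]: (350.1+337.6)/2 × 0.25 = 85.9625
  [4→4.5]: (337.6+312.5)/2 × 0.5 = 162.525
  [4.5→10.5]: (312.5+110.8)/2 × 6 = 1269.9
  Sum = 2671.9625 µg/L·hr
oral solution tail: 110.8/0.176 = 629.545; AUC_ev,0→∞ = 2671.9625 + 629.545 = 3301.5075 µg/L·hr
F = (AUC_ev/D_ev)/(AUC_iv/D_iv) = (3301.5075/20)/(4184.786/20) = 165.075/209.2393 = 0.7889

F = 0.79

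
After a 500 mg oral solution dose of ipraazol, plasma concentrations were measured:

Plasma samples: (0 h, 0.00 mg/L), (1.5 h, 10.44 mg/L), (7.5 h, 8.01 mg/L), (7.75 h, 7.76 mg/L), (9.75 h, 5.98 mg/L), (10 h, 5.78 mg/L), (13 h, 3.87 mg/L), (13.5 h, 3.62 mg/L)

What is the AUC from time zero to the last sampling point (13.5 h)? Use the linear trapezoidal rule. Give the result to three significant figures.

Trapezoidal AUC_0→13.5:
  [0→1.5]: (0.00+10.44)/2 × 1.5 = 7.83
  [1.5→7.5]: (10.44+8.01)/2 × 6 = 55.35
  [7.5→7.75]: (8.01+7.76)/2 × 0.25 = 1.97125
  [7.75→9.75]: (7.76+5.98)/2 × 2 = 13.74
  [9.75→10]: (5.98+5.78)/2 × 0.25 = 1.47
  [10→13]: (5.78+3.87)/2 × 3 = 14.475
  [13→13.5]: (3.87+3.62)/2 × 0.5 = 1.8725
  Sum = 96.70875 mg/L·h

AUC = 96.7 mg/L·h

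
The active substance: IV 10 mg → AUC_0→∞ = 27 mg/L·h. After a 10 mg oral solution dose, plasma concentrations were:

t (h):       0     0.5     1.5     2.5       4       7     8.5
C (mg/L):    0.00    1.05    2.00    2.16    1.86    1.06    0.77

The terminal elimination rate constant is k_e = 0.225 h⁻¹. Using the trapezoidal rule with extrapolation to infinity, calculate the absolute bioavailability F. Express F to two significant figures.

Trapezoidal AUC_0→8.5 (oral solution):
  [0→0.5]: (0.00+1.05)/2 × 0.5 = 0.2625
  [0.5→1.5]: (1.05+2.00)/2 × 1 = 1.525
  [1.5→2.5]: (2.00+2.16)/2 × 1 = 2.08
  [2.5→4]: (2.16+1.86)/2 × 1.5 = 3.015
  [4→7]: (1.86+1.06)/2 × 3 = 4.38
  [7→8.5]: (1.06+0.77)/2 × 1.5 = 1.3725
  Sum = 12.635 mg/L·h
Tail: C_last/k_e = 0.77/0.225 = 3.422
AUC_0→∞ (oral solution) = 12.635 + 3.422 = 16.057 mg/L·h
F = (AUC_ev/D_ev)/(AUC_iv/D_iv) = (16.057/10)/(27/10) = 1.6057/2.7 = 0.5947

F = 0.59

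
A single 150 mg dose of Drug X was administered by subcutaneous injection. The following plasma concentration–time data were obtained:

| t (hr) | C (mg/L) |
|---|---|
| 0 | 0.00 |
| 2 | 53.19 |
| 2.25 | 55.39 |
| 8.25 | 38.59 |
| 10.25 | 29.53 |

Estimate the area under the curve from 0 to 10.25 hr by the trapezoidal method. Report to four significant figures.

Trapezoidal AUC_0→10.25:
  [0→2]: (0.00+53.19)/2 × 2 = 53.19
  [2→2.25]: (53.19+55.39)/2 × 0.25 = 13.5725
  [2.25→8.25]: (55.39+38.59)/2 × 6 = 281.94
  [8.25→10.25]: (38.59+29.53)/2 × 2 = 68.12
  Sum = 416.8225 mg/L·hr

AUC = 416.8 mg/L·hr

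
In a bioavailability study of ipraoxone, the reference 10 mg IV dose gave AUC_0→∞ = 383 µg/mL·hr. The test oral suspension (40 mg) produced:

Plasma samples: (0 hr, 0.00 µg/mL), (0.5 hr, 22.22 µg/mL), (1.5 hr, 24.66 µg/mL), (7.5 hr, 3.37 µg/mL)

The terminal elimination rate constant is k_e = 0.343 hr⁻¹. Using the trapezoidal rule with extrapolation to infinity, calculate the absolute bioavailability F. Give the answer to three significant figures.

F = 0.0802

Trapezoidal AUC_0→7.5 (oral suspension):
  [0→0.5]: (0.00+22.22)/2 × 0.5 = 5.555
  [0.5→1.5]: (22.22+24.66)/2 × 1 = 23.44
  [1.5→7.5]: (24.66+3.37)/2 × 6 = 84.09
  Sum = 113.085 µg/mL·hr
Tail: C_last/k_e = 3.37/0.343 = 9.825
AUC_0→∞ (oral suspension) = 113.085 + 9.825 = 122.91 µg/mL·hr
F = (AUC_ev/D_ev)/(AUC_iv/D_iv) = (122.91/40)/(383/10) = 3.07275/38.3 = 0.0802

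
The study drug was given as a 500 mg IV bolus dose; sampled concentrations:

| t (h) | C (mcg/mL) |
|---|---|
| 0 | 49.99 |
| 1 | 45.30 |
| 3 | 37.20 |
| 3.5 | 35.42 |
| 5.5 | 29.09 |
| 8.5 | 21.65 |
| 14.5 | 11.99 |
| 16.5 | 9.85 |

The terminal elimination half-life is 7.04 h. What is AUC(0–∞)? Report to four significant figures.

Trapezoidal AUC_0→16.5:
  [0→1]: (49.99+45.30)/2 × 1 = 47.645
  [1→3]: (45.30+37.20)/2 × 2 = 82.5
  [3→3.5]: (37.20+35.42)/2 × 0.5 = 18.155
  [3.5→5.5]: (35.42+29.09)/2 × 2 = 64.51
  [5.5→8.5]: (29.09+21.65)/2 × 3 = 76.11
  [8.5→14.5]: (21.65+11.99)/2 × 6 = 100.92
  [14.5→16.5]: (11.99+9.85)/2 × 2 = 21.84
  Sum = 411.68 mcg/mL·h
k_e = ln2 / t½ = 0.693147 / 7.04 = 0.0985 h^-1
Extrapolated tail: C_last / k_e = 9.85 / 0.0985 = 100.000
AUC_0→∞ = 411.68 + 100.000 = 511.68 mcg/mL·h

AUC = 511.7 mcg/mL·h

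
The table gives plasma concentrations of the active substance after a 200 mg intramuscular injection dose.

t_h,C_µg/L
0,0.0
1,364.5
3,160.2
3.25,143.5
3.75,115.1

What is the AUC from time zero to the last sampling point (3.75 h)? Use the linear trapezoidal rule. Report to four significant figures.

AUC = 809.6 µg/L·h

Trapezoidal AUC_0→3.75:
  [0→1]: (0.0+364.5)/2 × 1 = 182.25
  [1→3]: (364.5+160.2)/2 × 2 = 524.7
  [3→3.25]: (160.2+143.5)/2 × 0.25 = 37.9625
  [3.25→3.75]: (143.5+115.1)/2 × 0.5 = 64.65
  Sum = 809.5625 µg/L·h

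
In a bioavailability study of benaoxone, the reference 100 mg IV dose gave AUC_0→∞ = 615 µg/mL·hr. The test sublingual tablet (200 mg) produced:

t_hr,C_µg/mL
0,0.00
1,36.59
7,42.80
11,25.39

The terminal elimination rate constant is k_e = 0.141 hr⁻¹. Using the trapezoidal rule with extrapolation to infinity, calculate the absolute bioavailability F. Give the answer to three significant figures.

Trapezoidal AUC_0→11 (sublingual tablet):
  [0→1]: (0.00+36.59)/2 × 1 = 18.295
  [1→7]: (36.59+42.80)/2 × 6 = 238.17
  [7→11]: (42.80+25.39)/2 × 4 = 136.38
  Sum = 392.845 µg/mL·hr
Tail: C_last/k_e = 25.39/0.141 = 180.071
AUC_0→∞ (sublingual tablet) = 392.845 + 180.071 = 572.916 µg/mL·hr
F = (AUC_ev/D_ev)/(AUC_iv/D_iv) = (572.916/200)/(615/100) = 2.86458/6.15 = 0.4658

F = 0.466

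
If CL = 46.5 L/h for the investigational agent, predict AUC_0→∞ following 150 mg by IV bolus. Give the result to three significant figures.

AUC_0→∞ = Dose_iv / CL
        = 150 / 46.5 = 3.22581 mg/L·h

AUC = 3.23 mg/L·h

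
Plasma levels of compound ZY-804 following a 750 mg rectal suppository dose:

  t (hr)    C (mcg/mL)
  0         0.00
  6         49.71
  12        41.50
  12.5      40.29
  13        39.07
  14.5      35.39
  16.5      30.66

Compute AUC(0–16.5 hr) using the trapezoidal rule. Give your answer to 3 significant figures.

Trapezoidal AUC_0→16.5:
  [0→6]: (0.00+49.71)/2 × 6 = 149.13
  [6→12]: (49.71+41.50)/2 × 6 = 273.63
  [12→12.5]: (41.50+40.29)/2 × 0.5 = 20.4475
  [12.5→13]: (40.29+39.07)/2 × 0.5 = 19.84
  [13→14.5]: (39.07+35.39)/2 × 1.5 = 55.845
  [14.5→16.5]: (35.39+30.66)/2 × 2 = 66.05
  Sum = 584.9425 mcg/mL·hr

AUC = 585 mcg/mL·hr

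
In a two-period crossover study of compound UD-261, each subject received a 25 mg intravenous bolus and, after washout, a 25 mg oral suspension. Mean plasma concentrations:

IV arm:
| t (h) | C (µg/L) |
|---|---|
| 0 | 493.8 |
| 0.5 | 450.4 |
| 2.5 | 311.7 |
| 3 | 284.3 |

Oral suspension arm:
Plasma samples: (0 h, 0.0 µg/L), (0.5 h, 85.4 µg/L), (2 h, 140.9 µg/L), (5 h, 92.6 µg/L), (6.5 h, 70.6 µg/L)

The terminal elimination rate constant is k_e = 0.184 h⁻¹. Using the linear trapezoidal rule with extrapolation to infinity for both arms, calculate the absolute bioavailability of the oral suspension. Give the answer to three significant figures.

Trapezoidal AUC_0→3 (IV):
  [0→0.5]: (493.8+450.4)/2 × 0.5 = 236.05
  [0.5→2.5]: (450.4+311.7)/2 × 2 = 762.1
  [2.5→3]: (311.7+284.3)/2 × 0.5 = 149.0
  Sum = 1147.15 µg/L·h
IV tail: 284.3/0.184 = 1545.109; AUC_iv,0→∞ = 1147.15 + 1545.109 = 2692.259 µg/L·h
Trapezoidal AUC_0→6.5 (oral suspension):
  [0→0.5]: (0.0+85.4)/2 × 0.5 = 21.35
  [0.5→2]: (85.4+140.9)/2 × 1.5 = 169.725
  [2→5]: (140.9+92.6)/2 × 3 = 350.25
  [5→6.5]: (92.6+70.6)/2 × 1.5 = 122.4
  Sum = 663.725 µg/L·h
oral suspension tail: 70.6/0.184 = 383.696; AUC_ev,0→∞ = 663.725 + 383.696 = 1047.421 µg/L·h
F = (AUC_ev/D_ev)/(AUC_iv/D_iv) = (1047.421/25)/(2692.259/25) = 41.89684/107.69036 = 0.3890

F = 0.389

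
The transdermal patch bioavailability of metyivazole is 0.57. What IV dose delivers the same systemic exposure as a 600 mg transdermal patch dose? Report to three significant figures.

Systemic exposure from an extravascular dose = F × D_ev, so the equivalent IV dose is F × D_ev.
D_iv = F × D_ev = 0.57 × 600 = 342 mg

D_iv = 342 mg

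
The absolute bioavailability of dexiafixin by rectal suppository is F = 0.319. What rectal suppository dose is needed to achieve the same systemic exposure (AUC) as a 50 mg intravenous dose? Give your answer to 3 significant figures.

D_rectal = 157 mg

For equal systemic exposure: F × D_ev = D_iv
D_ev = D_iv / F = 50 / 0.319 = 156.74 mg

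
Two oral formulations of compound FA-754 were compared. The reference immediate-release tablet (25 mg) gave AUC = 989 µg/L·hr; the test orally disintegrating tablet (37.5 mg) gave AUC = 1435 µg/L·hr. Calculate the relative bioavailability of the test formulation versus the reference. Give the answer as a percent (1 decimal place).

F_rel = (AUC_test/D_test) / (AUC_ref/D_ref)
      = (1435/37.5) / (989/25)
      = 38.2667 / 39.56 = 0.9673 = 96.73%

F_rel = 96.7%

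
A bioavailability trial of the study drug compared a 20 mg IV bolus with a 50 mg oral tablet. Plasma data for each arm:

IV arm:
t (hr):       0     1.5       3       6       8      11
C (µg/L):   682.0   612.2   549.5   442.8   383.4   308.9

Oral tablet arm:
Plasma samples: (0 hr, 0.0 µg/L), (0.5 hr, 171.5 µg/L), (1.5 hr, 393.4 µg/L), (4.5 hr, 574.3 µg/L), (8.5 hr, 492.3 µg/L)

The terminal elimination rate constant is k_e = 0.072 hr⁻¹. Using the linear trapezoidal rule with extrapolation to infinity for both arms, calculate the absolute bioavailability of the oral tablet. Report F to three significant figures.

Trapezoidal AUC_0→11 (IV):
  [0→1.5]: (682.0+612.2)/2 × 1.5 = 970.65
  [1.5→3]: (612.2+549.5)/2 × 1.5 = 871.275
  [3→6]: (549.5+442.8)/2 × 3 = 1488.45
  [6→8]: (442.8+383.4)/2 × 2 = 826.2
  [8→11]: (383.4+308.9)/2 × 3 = 1038.45
  Sum = 5195.025 µg/L·hr
IV tail: 308.9/0.072 = 4290.278; AUC_iv,0→∞ = 5195.025 + 4290.278 = 9485.303 µg/L·hr
Trapezoidal AUC_0→8.5 (oral tablet):
  [0→0.5]: (0.0+171.5)/2 × 0.5 = 42.875
  [0.5→1.5]: (171.5+393.4)/2 × 1 = 282.45
  [1.5→4.5]: (393.4+574.3)/2 × 3 = 1451.55
  [4.5→8.5]: (574.3+492.3)/2 × 4 = 2133.2
  Sum = 3910.075 µg/L·hr
oral tablet tail: 492.3/0.072 = 6837.500; AUC_ev,0→∞ = 3910.075 + 6837.500 = 10747.575 µg/L·hr
F = (AUC_ev/D_ev)/(AUC_iv/D_iv) = (10747.575/50)/(9485.303/20) = 214.9515/474.26515 = 0.4532

F = 0.453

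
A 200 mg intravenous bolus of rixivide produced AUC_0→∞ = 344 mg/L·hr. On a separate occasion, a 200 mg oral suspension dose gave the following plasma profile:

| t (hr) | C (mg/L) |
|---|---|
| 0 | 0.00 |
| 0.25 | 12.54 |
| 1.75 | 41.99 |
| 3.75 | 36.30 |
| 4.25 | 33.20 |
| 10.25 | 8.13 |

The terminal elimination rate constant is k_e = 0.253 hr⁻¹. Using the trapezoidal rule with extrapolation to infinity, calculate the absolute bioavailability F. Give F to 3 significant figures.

F = 0.855

Trapezoidal AUC_0→10.25 (oral suspension):
  [0→0.25]: (0.00+12.54)/2 × 0.25 = 1.5675
  [0.25→1.75]: (12.54+41.99)/2 × 1.5 = 40.8975
  [1.75→3.75]: (41.99+36.30)/2 × 2 = 78.29
  [3.75→4.25]: (36.30+33.20)/2 × 0.5 = 17.375
  [4.25→10.25]: (33.20+8.13)/2 × 6 = 123.99
  Sum = 262.12 mg/L·hr
Tail: C_last/k_e = 8.13/0.253 = 32.134
AUC_0→∞ (oral suspension) = 262.12 + 32.134 = 294.254 mg/L·hr
F = (AUC_ev/D_ev)/(AUC_iv/D_iv) = (294.254/200)/(344/200) = 1.47127/1.72 = 0.8554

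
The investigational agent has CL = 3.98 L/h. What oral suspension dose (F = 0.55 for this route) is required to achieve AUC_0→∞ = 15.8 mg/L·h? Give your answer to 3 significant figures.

Dose = CL × AUC_0→∞ / F
     = 3.98 × 15.8 / 0.55 = 114.335 mg

Dose = 114 mg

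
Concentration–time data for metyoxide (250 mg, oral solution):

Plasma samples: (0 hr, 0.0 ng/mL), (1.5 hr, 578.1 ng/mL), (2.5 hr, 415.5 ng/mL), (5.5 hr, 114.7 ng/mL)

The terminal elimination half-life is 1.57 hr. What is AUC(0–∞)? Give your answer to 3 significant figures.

Trapezoidal AUC_0→5.5:
  [0→1.5]: (0.0+578.1)/2 × 1.5 = 433.575
  [1.5→2.5]: (578.1+415.5)/2 × 1 = 496.8
  [2.5→5.5]: (415.5+114.7)/2 × 3 = 795.3
  Sum = 1725.675 ng/mL·hr
k_e = ln2 / t½ = 0.693147 / 1.57 = 0.4415 hr^-1
Extrapolated tail: C_last / k_e = 114.7 / 0.4415 = 259.796
AUC_0→∞ = 1725.675 + 259.796 = 1985.471 ng/mL·hr

AUC = 1990 ng/mL·hr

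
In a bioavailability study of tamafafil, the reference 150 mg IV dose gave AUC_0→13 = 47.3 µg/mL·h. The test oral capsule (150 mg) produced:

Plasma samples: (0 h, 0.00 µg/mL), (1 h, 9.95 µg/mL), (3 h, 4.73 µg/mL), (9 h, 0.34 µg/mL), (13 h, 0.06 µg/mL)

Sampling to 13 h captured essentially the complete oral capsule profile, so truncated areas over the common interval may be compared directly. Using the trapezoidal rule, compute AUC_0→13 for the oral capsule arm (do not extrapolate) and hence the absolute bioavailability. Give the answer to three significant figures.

Trapezoidal AUC_0→13 (oral capsule):
  [0→1]: (0.00+9.95)/2 × 1 = 4.975
  [1→3]: (9.95+4.73)/2 × 2 = 14.68
  [3→9]: (4.73+0.34)/2 × 6 = 15.21
  [9→13]: (0.34+0.06)/2 × 4 = 0.8
  Sum = 35.665 µg/mL·h
F = (AUC_ev/D_ev)/(AUC_iv/D_iv) = (35.665/150)/(47.3/150) = 0.237767/0.315333 = 0.7540

F = 0.754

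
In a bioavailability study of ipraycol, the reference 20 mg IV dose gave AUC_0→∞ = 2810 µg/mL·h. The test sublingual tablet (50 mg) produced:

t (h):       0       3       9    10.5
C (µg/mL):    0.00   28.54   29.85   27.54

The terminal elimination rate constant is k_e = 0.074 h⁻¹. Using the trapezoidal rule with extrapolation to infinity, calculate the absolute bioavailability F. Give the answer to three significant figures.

F = 0.0901

Trapezoidal AUC_0→10.5 (sublingual tablet):
  [0→3]: (0.00+28.54)/2 × 3 = 42.81
  [3→9]: (28.54+29.85)/2 × 6 = 175.17
  [9→10.5]: (29.85+27.54)/2 × 1.5 = 43.0425
  Sum = 261.0225 µg/mL·h
Tail: C_last/k_e = 27.54/0.074 = 372.162
AUC_0→∞ (sublingual tablet) = 261.0225 + 372.162 = 633.1845 µg/mL·h
F = (AUC_ev/D_ev)/(AUC_iv/D_iv) = (633.1845/50)/(2810/20) = 12.66369/140.5 = 0.0901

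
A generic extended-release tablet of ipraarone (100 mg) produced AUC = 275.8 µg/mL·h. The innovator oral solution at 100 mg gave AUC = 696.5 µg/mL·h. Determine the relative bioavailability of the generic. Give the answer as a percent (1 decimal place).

F_rel = (AUC_test/D_test) / (AUC_ref/D_ref)
      = (275.8/100) / (696.5/100)
      = 2.758 / 6.965 = 0.3960 = 39.60%

F_rel = 39.6%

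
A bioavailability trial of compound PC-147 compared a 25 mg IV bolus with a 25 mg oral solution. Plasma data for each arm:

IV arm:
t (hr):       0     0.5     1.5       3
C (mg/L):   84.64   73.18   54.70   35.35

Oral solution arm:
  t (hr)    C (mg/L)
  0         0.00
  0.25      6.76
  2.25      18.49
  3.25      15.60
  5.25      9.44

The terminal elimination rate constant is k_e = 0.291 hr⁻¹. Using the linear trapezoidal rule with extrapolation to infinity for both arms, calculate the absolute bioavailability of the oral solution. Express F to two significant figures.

F = 0.34

Trapezoidal AUC_0→3 (IV):
  [0→0.5]: (84.64+73.18)/2 × 0.5 = 39.455
  [0.5→1.5]: (73.18+54.70)/2 × 1 = 63.94
  [1.5→3]: (54.70+35.35)/2 × 1.5 = 67.5375
  Sum = 170.9325 mg/L·hr
IV tail: 35.35/0.291 = 121.478; AUC_iv,0→∞ = 170.9325 + 121.478 = 292.4105 mg/L·hr
Trapezoidal AUC_0→5.25 (oral solution):
  [0→0.25]: (0.00+6.76)/2 × 0.25 = 0.845
  [0.25→2.25]: (6.76+18.49)/2 × 2 = 25.25
  [2.25→3.25]: (18.49+15.60)/2 × 1 = 17.045
  [3.25→5.25]: (15.60+9.44)/2 × 2 = 25.04
  Sum = 68.18 mg/L·hr
oral solution tail: 9.44/0.291 = 32.440; AUC_ev,0→∞ = 68.18 + 32.440 = 100.62 mg/L·hr
F = (AUC_ev/D_ev)/(AUC_iv/D_iv) = (100.62/25)/(292.4105/25) = 4.0248/11.69642 = 0.3441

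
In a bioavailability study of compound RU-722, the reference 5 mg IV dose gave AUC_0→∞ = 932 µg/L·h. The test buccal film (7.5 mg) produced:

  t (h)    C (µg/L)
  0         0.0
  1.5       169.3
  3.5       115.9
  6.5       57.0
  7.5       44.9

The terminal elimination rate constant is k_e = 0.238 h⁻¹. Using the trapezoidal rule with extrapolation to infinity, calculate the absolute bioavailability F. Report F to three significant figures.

Trapezoidal AUC_0→7.5 (buccal film):
  [0→1.5]: (0.0+169.3)/2 × 1.5 = 126.975
  [1.5→3.5]: (169.3+115.9)/2 × 2 = 285.2
  [3.5→6.5]: (115.9+57.0)/2 × 3 = 259.35
  [6.5→7.5]: (57.0+44.9)/2 × 1 = 50.95
  Sum = 722.475 µg/L·h
Tail: C_last/k_e = 44.9/0.238 = 188.655
AUC_0→∞ (buccal film) = 722.475 + 188.655 = 911.13 µg/L·h
F = (AUC_ev/D_ev)/(AUC_iv/D_iv) = (911.13/7.5)/(932/5) = 121.484/186.4 = 0.6517

F = 0.652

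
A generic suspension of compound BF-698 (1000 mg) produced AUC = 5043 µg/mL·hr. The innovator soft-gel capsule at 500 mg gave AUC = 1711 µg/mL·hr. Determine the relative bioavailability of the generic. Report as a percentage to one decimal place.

F_rel = (AUC_test/D_test) / (AUC_ref/D_ref)
      = (5043/1000) / (1711/500)
      = 5.043 / 3.422 = 1.4737 = 147.37%

F_rel = 147.4%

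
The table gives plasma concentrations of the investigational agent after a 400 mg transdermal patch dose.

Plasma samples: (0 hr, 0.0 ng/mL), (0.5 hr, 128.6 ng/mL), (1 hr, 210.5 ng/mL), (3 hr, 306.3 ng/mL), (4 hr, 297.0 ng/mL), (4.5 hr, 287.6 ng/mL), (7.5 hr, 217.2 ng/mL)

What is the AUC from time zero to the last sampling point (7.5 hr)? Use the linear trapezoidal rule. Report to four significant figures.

Trapezoidal AUC_0→7.5:
  [0→0.5]: (0.0+128.6)/2 × 0.5 = 32.15
  [0.5→1]: (128.6+210.5)/2 × 0.5 = 84.775
  [1→3]: (210.5+306.3)/2 × 2 = 516.8
  [3→4]: (306.3+297.0)/2 × 1 = 301.65
  [4→4.5]: (297.0+287.6)/2 × 0.5 = 146.15
  [4.5→7.5]: (287.6+217.2)/2 × 3 = 757.2
  Sum = 1838.725 ng/mL·hr

AUC = 1839 ng/mL·hr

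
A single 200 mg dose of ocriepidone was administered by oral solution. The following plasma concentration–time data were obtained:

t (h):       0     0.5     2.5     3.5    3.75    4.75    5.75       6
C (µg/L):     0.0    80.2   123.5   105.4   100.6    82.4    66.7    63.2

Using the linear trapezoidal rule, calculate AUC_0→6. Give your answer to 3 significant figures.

AUC = 546 µg/L·h

Trapezoidal AUC_0→6:
  [0→0.5]: (0.0+80.2)/2 × 0.5 = 20.05
  [0.5→2.5]: (80.2+123.5)/2 × 2 = 203.7
  [2.5→3.5]: (123.5+105.4)/2 × 1 = 114.45
  [3.5→3.75]: (105.4+100.6)/2 × 0.25 = 25.75
  [3.75→4.75]: (100.6+82.4)/2 × 1 = 91.5
  [4.75→5.75]: (82.4+66.7)/2 × 1 = 74.55
  [5.75→6]: (66.7+63.2)/2 × 0.25 = 16.2375
  Sum = 546.2375 µg/L·h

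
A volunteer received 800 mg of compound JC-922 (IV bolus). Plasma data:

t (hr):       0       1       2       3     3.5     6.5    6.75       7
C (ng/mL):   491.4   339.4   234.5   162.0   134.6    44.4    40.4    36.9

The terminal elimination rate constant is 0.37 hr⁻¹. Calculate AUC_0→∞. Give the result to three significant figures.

Trapezoidal AUC_0→7:
  [0→1]: (491.4+339.4)/2 × 1 = 415.4
  [1→2]: (339.4+234.5)/2 × 1 = 286.95
  [2→3]: (234.5+162.0)/2 × 1 = 198.25
  [3→3.5]: (162.0+134.6)/2 × 0.5 = 74.15
  [3.5→6.5]: (134.6+44.4)/2 × 3 = 268.5
  [6.5→6.75]: (44.4+40.4)/2 × 0.25 = 10.6
  [6.75→7]: (40.4+36.9)/2 × 0.25 = 9.6625
  Sum = 1263.5125 ng/mL·hr
Extrapolated tail: C_last / k_e = 36.9 / 0.37 = 99.730
AUC_0→∞ = 1263.5125 + 99.730 = 1363.2425 ng/mL·hr

AUC = 1360 ng/mL·hr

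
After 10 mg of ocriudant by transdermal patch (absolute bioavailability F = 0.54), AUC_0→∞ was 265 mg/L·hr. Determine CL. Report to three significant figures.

CL = F × Dose / AUC_0→∞
   = 0.54 × 10 / 265 = 0.0203774 L/hr

CL = 0.0204 L/hr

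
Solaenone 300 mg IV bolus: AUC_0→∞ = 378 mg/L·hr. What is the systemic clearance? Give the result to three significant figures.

CL = 0.794 L/hr

CL = Dose_iv / AUC_0→∞
   = 300 / 378 = 0.793651 L/hr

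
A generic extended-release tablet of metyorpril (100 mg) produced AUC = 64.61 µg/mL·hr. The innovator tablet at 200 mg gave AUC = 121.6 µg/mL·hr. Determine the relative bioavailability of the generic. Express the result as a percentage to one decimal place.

F_rel = (AUC_test/D_test) / (AUC_ref/D_ref)
      = (64.61/100) / (121.6/200)
      = 0.6461 / 0.608 = 1.0627 = 106.27%

F_rel = 106.3%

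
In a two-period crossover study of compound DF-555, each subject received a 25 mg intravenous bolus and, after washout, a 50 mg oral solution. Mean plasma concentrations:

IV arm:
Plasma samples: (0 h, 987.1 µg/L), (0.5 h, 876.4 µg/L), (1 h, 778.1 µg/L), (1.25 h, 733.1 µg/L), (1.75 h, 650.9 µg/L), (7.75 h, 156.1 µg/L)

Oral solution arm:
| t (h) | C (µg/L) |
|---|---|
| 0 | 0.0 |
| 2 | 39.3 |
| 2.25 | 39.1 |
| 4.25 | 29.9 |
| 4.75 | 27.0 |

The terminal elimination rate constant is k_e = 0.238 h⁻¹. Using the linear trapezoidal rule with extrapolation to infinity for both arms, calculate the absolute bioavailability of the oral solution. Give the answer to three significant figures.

Trapezoidal AUC_0→7.75 (IV):
  [0→0.5]: (987.1+876.4)/2 × 0.5 = 465.875
  [0.5→1]: (876.4+778.1)/2 × 0.5 = 413.625
  [1→1.25]: (778.1+733.1)/2 × 0.25 = 188.9
  [1.25→1.75]: (733.1+650.9)/2 × 0.5 = 346.0
  [1.75→7.75]: (650.9+156.1)/2 × 6 = 2421.0
  Sum = 3835.4 µg/L·h
IV tail: 156.1/0.238 = 655.882; AUC_iv,0→∞ = 3835.4 + 655.882 = 4491.282 µg/L·h
Trapezoidal AUC_0→4.75 (oral solution):
  [0→2]: (0.0+39.3)/2 × 2 = 39.3
  [2→2.25]: (39.3+39.1)/2 × 0.25 = 9.8
  [2.25→4.25]: (39.1+29.9)/2 × 2 = 69.0
  [4.25→4.75]: (29.9+27.0)/2 × 0.5 = 14.225
  Sum = 132.325 µg/L·h
oral solution tail: 27.0/0.238 = 113.445; AUC_ev,0→∞ = 132.325 + 113.445 = 245.77 µg/L·h
F = (AUC_ev/D_ev)/(AUC_iv/D_iv) = (245.77/50)/(4491.282/25) = 4.9154/179.65128 = 0.0274

F = 0.0274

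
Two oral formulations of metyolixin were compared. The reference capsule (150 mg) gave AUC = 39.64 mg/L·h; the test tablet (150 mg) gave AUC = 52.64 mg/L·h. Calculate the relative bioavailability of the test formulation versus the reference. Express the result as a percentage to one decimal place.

F_rel = 132.8%

F_rel = (AUC_test/D_test) / (AUC_ref/D_ref)
      = (52.64/150) / (39.64/150)
      = 0.350933 / 0.264267 = 1.3279 = 132.79%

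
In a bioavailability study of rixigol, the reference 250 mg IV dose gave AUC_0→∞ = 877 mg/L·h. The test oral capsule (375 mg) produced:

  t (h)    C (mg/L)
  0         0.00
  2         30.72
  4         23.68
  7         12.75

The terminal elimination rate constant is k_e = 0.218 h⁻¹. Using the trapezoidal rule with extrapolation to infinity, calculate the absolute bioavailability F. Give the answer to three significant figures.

Trapezoidal AUC_0→7 (oral capsule):
  [0→2]: (0.00+30.72)/2 × 2 = 30.72
  [2→4]: (30.72+23.68)/2 × 2 = 54.4
  [4→7]: (23.68+12.75)/2 × 3 = 54.645
  Sum = 139.765 mg/L·h
Tail: C_last/k_e = 12.75/0.218 = 58.486
AUC_0→∞ (oral capsule) = 139.765 + 58.486 = 198.251 mg/L·h
F = (AUC_ev/D_ev)/(AUC_iv/D_iv) = (198.251/375)/(877/250) = 0.528669/3.508 = 0.1507

F = 0.151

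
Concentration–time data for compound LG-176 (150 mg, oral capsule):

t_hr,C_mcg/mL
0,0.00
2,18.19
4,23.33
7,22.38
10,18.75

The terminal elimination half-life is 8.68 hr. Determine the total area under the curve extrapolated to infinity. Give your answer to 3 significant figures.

AUC = 425 mcg/mL·hr

Trapezoidal AUC_0→10:
  [0→2]: (0.00+18.19)/2 × 2 = 18.19
  [2→4]: (18.19+23.33)/2 × 2 = 41.52
  [4→7]: (23.33+22.38)/2 × 3 = 68.565
  [7→10]: (22.38+18.75)/2 × 3 = 61.695
  Sum = 189.97 mcg/mL·hr
k_e = ln2 / t½ = 0.693147 / 8.68 = 0.0799 hr^-1
Extrapolated tail: C_last / k_e = 18.75 / 0.0799 = 234.668
AUC_0→∞ = 189.97 + 234.668 = 424.638 mcg/mL·hr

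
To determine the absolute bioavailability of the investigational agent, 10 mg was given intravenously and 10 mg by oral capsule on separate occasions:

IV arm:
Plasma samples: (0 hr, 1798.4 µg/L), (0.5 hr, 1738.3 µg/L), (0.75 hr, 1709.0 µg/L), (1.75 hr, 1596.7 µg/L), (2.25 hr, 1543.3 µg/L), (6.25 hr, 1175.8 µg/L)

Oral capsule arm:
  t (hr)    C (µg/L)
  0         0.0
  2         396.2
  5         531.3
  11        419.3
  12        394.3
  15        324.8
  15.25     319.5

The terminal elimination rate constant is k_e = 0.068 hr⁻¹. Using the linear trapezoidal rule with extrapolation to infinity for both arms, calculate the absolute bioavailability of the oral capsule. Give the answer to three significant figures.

F = 0.412

Trapezoidal AUC_0→6.25 (IV):
  [0→0.5]: (1798.4+1738.3)/2 × 0.5 = 884.175
  [0.5→0.75]: (1738.3+1709.0)/2 × 0.25 = 430.9125
  [0.75→1.75]: (1709.0+1596.7)/2 × 1 = 1652.85
  [1.75→2.25]: (1596.7+1543.3)/2 × 0.5 = 785.0
  [2.25→6.25]: (1543.3+1175.8)/2 × 4 = 5438.2
  Sum = 9191.1375 µg/L·hr
IV tail: 1175.8/0.068 = 17291.176; AUC_iv,0→∞ = 9191.1375 + 17291.176 = 26482.3135 µg/L·hr
Trapezoidal AUC_0→15.25 (oral capsule):
  [0→2]: (0.0+396.2)/2 × 2 = 396.2
  [2→5]: (396.2+531.3)/2 × 3 = 1391.25
  [5→11]: (531.3+419.3)/2 × 6 = 2851.8
  [11→12]: (419.3+394.3)/2 × 1 = 406.8
  [12→15]: (394.3+324.8)/2 × 3 = 1078.65
  [15→15.25]: (324.8+319.5)/2 × 0.25 = 80.5375
  Sum = 6205.2375 µg/L·hr
oral capsule tail: 319.5/0.068 = 4698.529; AUC_ev,0→∞ = 6205.2375 + 4698.529 = 10903.7665 µg/L·hr
F = (AUC_ev/D_ev)/(AUC_iv/D_iv) = (10903.7665/10)/(26482.3135/10) = 1090.38/2648.23 = 0.4117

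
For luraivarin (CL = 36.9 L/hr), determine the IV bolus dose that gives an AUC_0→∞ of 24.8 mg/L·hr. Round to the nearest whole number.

Dose_iv = CL × AUC_0→∞
     = 36.9 × 24.8 = 915.12 mg

Dose = 915 mg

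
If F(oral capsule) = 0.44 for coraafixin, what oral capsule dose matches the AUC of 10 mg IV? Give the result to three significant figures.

D_oral = 22.7 mg

For equal systemic exposure: F × D_ev = D_iv
D_ev = D_iv / F = 10 / 0.44 = 22.7273 mg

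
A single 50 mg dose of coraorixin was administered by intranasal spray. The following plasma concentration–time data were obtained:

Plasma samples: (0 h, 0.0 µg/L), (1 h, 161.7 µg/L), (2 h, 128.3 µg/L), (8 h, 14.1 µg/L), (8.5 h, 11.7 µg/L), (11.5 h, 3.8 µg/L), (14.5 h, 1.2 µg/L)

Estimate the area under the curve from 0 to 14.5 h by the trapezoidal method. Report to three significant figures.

AUC = 690 µg/L·h

Trapezoidal AUC_0→14.5:
  [0→1]: (0.0+161.7)/2 × 1 = 80.85
  [1→2]: (161.7+128.3)/2 × 1 = 145.0
  [2→8]: (128.3+14.1)/2 × 6 = 427.2
  [8→8.5]: (14.1+11.7)/2 × 0.5 = 6.45
  [8.5→11.5]: (11.7+3.8)/2 × 3 = 23.25
  [11.5→14.5]: (3.8+1.2)/2 × 3 = 7.5
  Sum = 690.25 µg/L·h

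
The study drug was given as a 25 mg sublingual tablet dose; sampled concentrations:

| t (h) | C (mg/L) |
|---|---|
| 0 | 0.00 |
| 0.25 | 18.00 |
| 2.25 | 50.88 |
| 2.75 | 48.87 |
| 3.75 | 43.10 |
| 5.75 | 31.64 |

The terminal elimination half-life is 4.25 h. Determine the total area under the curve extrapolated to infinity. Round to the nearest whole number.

Trapezoidal AUC_0→5.75:
  [0→0.25]: (0.00+18.00)/2 × 0.25 = 2.25
  [0.25→2.25]: (18.00+50.88)/2 × 2 = 68.88
  [2.25→2.75]: (50.88+48.87)/2 × 0.5 = 24.9375
  [2.75→3.75]: (48.87+43.10)/2 × 1 = 45.985
  [3.75→5.75]: (43.10+31.64)/2 × 2 = 74.74
  Sum = 216.7925 mg/L·h
k_e = ln2 / t½ = 0.693147 / 4.25 = 0.1631 h^-1
Extrapolated tail: C_last / k_e = 31.64 / 0.1631 = 193.991
AUC_0→∞ = 216.7925 + 193.991 = 410.7835 mg/L·h

AUC = 411 mg/L·h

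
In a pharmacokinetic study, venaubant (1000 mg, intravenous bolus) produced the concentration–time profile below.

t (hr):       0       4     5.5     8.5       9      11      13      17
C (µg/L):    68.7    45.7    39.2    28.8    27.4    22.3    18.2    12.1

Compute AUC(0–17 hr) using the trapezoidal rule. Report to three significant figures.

Trapezoidal AUC_0→17:
  [0→4]: (68.7+45.7)/2 × 4 = 228.8
  [4→5.5]: (45.7+39.2)/2 × 1.5 = 63.675
  [5.5→8.5]: (39.2+28.8)/2 × 3 = 102.0
  [8.5→9]: (28.8+27.4)/2 × 0.5 = 14.05
  [9→11]: (27.4+22.3)/2 × 2 = 49.7
  [11→13]: (22.3+18.2)/2 × 2 = 40.5
  [13→17]: (18.2+12.1)/2 × 4 = 60.6
  Sum = 559.325 µg/L·hr

AUC = 559 µg/L·hr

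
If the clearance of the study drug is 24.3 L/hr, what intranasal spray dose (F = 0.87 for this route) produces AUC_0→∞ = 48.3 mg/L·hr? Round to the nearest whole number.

Dose = CL × AUC_0→∞ / F
     = 24.3 × 48.3 / 0.87 = 1349.07 mg

Dose = 1349 mg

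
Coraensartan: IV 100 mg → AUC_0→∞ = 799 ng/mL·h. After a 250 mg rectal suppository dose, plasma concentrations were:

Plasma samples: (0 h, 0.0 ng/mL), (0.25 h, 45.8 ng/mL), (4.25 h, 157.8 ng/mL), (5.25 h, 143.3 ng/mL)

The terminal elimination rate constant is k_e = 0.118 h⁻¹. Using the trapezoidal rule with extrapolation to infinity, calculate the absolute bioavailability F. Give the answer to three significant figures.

Trapezoidal AUC_0→5.25 (rectal suppository):
  [0→0.25]: (0.0+45.8)/2 × 0.25 = 5.725
  [0.25→4.25]: (45.8+157.8)/2 × 4 = 407.2
  [4.25→5.25]: (157.8+143.3)/2 × 1 = 150.55
  Sum = 563.475 ng/mL·h
Tail: C_last/k_e = 143.3/0.118 = 1214.407
AUC_0→∞ (rectal suppository) = 563.475 + 1214.407 = 1777.882 ng/mL·h
F = (AUC_ev/D_ev)/(AUC_iv/D_iv) = (1777.882/250)/(799/100) = 7.111528/7.99 = 0.8901

F = 0.890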